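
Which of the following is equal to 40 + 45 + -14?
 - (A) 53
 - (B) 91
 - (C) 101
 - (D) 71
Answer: D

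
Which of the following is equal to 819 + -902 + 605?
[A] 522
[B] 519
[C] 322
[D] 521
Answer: A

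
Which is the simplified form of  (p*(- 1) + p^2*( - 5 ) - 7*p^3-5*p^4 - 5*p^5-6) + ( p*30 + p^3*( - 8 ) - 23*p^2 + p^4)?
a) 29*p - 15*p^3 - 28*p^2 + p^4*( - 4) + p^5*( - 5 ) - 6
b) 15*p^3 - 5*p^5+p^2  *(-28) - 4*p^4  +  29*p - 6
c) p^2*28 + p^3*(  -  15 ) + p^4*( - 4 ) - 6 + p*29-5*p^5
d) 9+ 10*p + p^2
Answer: a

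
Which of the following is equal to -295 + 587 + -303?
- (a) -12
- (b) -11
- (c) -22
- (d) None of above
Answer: b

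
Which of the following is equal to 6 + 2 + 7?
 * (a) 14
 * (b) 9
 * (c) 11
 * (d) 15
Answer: d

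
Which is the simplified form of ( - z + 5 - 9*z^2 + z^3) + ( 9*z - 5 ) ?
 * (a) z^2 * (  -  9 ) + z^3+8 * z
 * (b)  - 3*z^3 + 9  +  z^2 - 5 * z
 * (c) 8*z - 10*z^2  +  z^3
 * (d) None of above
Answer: a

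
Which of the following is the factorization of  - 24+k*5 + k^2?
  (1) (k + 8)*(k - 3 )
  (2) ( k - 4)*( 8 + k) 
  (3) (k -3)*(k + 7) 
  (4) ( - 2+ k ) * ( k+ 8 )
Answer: 1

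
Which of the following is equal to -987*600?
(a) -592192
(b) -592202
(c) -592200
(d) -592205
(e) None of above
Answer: c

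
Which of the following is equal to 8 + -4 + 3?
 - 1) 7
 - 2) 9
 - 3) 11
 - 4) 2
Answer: 1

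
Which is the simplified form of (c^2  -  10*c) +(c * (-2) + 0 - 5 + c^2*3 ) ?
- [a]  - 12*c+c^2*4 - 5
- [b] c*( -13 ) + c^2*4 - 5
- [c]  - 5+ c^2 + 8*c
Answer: a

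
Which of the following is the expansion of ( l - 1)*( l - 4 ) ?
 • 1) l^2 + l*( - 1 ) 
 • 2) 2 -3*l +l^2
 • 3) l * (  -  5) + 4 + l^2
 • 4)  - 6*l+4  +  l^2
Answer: 3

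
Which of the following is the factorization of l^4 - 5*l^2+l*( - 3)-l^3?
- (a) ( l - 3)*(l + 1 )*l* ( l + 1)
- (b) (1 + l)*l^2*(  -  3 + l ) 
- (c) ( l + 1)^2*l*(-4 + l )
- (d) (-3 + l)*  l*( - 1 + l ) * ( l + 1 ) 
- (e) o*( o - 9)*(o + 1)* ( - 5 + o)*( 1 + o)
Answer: a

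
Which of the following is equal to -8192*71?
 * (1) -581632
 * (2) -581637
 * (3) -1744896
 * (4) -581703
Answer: 1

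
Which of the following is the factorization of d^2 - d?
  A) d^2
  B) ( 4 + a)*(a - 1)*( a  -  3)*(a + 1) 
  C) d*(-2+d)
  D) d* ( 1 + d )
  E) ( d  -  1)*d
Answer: E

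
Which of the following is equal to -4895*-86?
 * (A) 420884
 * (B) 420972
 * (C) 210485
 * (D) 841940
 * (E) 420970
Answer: E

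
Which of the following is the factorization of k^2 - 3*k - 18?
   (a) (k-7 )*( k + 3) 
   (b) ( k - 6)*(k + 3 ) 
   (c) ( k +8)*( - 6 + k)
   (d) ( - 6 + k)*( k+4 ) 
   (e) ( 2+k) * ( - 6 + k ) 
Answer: b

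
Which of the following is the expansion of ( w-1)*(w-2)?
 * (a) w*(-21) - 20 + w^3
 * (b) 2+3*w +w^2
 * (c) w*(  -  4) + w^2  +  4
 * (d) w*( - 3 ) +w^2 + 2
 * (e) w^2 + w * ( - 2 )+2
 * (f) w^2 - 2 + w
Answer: d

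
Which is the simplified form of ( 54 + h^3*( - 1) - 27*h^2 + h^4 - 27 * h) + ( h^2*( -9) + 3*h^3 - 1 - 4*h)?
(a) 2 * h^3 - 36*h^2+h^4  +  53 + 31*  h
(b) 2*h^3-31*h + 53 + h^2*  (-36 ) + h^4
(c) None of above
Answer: b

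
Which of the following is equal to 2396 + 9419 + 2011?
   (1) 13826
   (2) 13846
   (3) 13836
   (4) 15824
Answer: 1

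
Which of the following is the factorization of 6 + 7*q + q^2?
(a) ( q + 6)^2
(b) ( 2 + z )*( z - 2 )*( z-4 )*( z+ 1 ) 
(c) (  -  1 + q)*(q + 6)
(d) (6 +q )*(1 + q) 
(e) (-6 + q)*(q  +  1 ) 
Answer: d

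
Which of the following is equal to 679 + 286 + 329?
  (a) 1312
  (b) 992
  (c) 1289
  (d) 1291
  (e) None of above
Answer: e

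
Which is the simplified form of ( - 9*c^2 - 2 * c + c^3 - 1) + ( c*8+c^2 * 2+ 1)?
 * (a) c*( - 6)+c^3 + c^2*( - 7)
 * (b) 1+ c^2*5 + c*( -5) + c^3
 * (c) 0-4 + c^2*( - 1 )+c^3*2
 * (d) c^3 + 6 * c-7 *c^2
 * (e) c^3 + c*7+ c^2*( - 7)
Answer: d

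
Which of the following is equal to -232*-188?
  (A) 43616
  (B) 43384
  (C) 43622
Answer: A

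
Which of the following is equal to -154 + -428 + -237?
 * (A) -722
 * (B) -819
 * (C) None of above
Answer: B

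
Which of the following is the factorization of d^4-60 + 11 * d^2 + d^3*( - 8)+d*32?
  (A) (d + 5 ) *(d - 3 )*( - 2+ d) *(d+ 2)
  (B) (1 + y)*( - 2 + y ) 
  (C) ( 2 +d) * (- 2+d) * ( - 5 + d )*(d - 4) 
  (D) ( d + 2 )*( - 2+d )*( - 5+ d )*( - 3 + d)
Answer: D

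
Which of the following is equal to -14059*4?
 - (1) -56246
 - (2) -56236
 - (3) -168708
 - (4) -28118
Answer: 2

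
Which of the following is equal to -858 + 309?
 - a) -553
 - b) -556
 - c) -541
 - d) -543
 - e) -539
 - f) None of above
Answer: f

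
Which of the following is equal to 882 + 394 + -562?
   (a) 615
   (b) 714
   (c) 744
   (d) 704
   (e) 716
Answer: b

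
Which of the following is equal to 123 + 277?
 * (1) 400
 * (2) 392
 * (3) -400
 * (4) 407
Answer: 1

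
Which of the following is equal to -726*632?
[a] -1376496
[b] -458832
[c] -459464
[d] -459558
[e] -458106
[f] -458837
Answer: b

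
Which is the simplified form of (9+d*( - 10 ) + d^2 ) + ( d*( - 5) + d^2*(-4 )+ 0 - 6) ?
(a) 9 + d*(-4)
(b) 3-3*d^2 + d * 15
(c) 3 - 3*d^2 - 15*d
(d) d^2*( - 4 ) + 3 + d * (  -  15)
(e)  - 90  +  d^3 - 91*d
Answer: c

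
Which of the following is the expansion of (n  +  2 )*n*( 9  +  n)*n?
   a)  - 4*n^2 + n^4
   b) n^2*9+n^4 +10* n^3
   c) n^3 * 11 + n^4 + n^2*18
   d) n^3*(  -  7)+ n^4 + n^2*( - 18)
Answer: c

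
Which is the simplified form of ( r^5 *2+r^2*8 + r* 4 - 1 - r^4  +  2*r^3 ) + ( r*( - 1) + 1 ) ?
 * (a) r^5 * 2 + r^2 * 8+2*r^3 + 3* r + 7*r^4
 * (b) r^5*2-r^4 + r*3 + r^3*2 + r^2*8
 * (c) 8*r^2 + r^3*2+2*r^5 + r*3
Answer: b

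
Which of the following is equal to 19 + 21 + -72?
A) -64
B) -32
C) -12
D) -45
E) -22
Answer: B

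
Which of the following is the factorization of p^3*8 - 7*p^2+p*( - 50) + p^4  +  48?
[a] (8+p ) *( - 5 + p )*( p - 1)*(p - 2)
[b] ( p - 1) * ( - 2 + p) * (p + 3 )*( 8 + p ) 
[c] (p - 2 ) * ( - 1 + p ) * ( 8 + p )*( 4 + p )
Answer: b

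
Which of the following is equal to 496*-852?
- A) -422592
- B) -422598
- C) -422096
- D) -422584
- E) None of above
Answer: A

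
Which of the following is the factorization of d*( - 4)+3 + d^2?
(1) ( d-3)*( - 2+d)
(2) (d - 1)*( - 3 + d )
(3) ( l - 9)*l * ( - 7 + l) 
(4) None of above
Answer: 2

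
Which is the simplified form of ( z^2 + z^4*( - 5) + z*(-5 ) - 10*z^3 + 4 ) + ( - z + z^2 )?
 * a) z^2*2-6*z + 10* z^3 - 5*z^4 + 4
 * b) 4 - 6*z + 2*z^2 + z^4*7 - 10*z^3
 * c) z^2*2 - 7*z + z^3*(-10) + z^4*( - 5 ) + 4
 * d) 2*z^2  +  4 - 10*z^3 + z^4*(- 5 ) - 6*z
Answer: d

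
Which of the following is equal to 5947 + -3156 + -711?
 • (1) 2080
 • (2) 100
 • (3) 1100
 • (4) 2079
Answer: 1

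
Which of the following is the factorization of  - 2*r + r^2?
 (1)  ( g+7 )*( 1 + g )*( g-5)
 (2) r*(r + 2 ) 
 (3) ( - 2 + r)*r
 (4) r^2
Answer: 3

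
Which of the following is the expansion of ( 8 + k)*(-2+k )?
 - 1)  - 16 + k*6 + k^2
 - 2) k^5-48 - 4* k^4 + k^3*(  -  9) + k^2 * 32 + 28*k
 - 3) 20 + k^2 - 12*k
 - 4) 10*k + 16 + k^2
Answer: 1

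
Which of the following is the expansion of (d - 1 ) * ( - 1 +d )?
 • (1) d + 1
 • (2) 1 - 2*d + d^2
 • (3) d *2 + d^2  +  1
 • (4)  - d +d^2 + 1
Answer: 2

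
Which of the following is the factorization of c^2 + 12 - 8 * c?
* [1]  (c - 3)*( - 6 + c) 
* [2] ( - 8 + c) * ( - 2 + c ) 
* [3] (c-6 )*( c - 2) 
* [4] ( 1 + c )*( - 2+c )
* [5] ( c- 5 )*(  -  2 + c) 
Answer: 3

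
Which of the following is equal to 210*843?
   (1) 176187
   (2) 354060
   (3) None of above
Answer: 3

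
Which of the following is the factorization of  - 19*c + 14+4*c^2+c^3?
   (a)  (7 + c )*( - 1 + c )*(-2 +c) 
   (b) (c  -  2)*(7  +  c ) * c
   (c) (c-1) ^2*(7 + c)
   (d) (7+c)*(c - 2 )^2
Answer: a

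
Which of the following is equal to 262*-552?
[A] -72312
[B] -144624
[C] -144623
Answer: B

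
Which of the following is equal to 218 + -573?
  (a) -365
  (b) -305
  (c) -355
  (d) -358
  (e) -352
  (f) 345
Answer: c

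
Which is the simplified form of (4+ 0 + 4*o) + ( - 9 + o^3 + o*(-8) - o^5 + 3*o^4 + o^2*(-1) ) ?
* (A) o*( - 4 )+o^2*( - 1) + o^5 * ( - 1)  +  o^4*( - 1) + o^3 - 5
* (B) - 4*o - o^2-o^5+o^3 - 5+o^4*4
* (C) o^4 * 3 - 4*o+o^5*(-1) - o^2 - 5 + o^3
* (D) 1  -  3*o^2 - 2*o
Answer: C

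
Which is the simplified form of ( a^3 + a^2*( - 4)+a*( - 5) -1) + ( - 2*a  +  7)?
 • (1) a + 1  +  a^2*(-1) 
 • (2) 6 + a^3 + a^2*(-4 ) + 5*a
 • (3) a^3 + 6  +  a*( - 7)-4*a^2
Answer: 3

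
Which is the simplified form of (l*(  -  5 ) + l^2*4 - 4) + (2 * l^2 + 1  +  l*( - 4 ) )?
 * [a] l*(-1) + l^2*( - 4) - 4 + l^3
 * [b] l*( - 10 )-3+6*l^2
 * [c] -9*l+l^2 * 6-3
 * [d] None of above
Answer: c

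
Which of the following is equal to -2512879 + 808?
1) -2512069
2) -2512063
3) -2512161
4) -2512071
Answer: 4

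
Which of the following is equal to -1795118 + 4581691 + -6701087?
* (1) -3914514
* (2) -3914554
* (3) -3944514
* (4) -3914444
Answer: 1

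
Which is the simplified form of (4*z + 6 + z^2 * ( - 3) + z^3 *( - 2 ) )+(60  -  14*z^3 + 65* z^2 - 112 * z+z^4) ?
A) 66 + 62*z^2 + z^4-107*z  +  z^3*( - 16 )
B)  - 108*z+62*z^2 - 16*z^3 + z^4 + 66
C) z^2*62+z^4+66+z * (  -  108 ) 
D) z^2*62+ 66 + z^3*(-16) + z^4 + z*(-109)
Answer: B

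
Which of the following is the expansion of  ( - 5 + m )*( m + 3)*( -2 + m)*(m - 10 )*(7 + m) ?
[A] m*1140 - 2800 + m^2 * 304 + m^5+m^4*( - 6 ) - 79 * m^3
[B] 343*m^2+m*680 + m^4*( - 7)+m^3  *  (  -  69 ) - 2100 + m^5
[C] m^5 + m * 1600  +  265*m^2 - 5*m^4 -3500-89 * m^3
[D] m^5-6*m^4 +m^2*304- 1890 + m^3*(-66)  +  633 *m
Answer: B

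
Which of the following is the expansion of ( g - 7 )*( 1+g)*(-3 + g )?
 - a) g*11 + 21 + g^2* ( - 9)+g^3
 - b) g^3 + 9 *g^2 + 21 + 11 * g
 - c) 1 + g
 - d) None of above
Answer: a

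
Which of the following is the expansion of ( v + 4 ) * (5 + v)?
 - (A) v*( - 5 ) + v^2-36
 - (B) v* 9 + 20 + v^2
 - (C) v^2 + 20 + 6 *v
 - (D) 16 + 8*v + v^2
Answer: B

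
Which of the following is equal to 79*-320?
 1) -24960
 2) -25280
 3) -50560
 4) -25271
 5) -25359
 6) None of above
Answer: 2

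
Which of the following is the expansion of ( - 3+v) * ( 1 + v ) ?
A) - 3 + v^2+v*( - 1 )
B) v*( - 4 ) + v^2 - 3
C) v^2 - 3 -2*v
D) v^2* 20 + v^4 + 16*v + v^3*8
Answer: C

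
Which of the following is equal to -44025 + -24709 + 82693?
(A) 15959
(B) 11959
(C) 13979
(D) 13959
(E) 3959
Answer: D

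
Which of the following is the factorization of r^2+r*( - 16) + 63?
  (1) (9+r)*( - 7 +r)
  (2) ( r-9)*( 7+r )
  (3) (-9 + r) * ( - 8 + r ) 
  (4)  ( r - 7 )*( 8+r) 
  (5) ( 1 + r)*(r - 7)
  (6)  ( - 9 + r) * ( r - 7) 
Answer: 6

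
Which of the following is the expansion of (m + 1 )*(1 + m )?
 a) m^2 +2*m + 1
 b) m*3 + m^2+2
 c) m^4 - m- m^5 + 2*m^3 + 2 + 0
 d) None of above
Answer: a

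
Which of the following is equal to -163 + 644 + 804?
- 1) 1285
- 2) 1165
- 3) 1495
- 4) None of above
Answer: 1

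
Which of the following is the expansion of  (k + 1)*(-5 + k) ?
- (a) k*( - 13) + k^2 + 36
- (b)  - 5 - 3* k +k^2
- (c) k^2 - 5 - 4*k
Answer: c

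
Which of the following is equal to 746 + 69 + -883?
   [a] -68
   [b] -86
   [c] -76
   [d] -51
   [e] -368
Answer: a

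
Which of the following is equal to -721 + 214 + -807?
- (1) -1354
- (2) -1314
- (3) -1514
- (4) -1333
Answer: 2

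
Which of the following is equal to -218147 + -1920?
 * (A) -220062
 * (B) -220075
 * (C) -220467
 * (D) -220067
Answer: D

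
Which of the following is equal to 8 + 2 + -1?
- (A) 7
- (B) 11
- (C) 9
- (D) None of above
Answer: C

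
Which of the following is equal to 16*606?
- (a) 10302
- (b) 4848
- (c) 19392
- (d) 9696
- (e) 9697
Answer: d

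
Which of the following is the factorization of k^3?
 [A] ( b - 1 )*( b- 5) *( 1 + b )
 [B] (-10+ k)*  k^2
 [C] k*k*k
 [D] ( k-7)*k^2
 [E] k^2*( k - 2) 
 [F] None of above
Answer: C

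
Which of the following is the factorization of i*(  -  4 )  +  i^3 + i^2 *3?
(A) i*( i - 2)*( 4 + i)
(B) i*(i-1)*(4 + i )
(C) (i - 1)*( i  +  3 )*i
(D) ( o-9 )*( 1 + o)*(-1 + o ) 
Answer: B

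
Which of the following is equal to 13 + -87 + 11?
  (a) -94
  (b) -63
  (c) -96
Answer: b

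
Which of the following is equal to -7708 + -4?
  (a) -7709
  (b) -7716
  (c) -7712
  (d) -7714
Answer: c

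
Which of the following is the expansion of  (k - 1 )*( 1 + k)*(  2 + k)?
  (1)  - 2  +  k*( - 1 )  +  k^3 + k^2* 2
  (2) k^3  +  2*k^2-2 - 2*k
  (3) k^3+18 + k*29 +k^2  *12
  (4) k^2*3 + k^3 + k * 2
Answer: 1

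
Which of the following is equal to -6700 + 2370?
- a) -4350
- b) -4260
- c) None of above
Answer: c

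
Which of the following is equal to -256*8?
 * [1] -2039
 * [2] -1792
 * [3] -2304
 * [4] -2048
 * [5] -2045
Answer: 4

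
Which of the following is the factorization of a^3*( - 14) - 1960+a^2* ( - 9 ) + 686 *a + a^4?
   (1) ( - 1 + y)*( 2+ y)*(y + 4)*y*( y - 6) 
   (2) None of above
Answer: 2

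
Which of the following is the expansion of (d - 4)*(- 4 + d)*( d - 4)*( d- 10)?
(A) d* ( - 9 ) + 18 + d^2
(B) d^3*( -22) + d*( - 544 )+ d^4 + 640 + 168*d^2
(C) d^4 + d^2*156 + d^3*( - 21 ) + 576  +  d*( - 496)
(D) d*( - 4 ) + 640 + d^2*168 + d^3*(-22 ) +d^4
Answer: B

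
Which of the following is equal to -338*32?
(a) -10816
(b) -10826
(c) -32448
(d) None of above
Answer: a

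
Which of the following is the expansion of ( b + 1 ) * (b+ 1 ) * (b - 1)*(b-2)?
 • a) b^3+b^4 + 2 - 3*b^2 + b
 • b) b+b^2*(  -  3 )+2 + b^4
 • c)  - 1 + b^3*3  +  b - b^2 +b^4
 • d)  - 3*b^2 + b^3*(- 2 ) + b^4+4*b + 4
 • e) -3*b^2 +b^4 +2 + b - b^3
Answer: e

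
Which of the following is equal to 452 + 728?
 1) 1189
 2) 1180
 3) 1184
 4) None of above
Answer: 2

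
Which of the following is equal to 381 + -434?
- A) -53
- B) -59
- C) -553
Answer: A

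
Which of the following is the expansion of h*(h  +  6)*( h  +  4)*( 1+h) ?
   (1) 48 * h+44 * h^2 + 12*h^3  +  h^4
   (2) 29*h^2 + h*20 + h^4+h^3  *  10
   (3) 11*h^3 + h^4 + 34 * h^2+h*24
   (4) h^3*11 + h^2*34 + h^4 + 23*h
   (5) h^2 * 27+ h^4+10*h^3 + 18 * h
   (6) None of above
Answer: 3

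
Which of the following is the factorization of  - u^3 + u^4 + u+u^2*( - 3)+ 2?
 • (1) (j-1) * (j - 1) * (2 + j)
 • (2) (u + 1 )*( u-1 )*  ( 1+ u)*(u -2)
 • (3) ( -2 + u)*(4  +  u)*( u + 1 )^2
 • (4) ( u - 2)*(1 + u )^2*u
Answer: 2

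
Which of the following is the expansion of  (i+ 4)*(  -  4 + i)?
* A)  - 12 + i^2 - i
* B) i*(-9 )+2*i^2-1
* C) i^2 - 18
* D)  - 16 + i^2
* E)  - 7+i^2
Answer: D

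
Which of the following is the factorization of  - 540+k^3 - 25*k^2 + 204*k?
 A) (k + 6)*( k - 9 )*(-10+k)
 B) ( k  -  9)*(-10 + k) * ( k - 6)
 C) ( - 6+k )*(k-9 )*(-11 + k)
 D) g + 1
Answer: B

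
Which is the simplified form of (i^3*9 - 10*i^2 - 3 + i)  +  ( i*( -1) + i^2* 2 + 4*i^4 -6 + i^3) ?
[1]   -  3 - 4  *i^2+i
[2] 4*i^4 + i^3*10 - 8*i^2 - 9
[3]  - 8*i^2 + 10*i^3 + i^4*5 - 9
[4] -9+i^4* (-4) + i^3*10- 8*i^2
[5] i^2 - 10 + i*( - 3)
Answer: 2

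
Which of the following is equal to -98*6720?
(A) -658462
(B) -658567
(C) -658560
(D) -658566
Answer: C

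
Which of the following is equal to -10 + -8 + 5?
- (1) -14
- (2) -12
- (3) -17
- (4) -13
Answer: 4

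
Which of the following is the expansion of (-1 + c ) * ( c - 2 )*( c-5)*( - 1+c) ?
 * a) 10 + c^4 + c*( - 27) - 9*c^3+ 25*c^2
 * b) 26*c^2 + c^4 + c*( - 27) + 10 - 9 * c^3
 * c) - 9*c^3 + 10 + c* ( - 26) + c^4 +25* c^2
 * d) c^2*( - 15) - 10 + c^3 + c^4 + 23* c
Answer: a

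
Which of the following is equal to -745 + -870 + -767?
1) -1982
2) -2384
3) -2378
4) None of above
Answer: 4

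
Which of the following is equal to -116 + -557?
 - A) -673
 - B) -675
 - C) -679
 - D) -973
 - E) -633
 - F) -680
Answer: A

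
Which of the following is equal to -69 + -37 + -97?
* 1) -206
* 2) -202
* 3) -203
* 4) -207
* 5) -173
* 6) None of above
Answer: 3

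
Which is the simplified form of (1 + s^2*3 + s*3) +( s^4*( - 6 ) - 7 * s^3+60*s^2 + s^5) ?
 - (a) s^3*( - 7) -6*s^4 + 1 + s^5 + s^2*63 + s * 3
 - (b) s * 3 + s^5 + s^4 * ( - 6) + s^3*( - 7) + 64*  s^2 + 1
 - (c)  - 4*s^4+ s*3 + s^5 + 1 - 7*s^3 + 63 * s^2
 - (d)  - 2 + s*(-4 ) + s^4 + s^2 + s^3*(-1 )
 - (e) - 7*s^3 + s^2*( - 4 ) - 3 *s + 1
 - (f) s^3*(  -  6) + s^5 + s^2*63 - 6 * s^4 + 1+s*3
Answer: a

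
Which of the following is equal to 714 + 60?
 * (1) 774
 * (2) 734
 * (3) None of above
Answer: 1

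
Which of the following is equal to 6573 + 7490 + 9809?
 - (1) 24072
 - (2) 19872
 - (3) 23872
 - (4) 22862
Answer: 3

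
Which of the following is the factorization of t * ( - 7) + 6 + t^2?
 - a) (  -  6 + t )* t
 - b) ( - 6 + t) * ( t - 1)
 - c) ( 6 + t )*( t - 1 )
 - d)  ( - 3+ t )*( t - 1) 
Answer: b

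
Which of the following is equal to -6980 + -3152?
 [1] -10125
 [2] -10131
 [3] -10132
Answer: 3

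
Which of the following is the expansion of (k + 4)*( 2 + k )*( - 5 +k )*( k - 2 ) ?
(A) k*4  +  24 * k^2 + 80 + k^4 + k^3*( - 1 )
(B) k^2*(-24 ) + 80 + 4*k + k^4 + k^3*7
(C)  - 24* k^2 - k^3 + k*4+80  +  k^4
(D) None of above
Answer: C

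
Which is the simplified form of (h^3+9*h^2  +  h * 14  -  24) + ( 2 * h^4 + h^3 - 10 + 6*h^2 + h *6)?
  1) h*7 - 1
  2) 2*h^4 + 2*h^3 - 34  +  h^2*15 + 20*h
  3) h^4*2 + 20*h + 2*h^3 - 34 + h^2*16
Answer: 2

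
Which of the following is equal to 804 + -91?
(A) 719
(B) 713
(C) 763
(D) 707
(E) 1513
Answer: B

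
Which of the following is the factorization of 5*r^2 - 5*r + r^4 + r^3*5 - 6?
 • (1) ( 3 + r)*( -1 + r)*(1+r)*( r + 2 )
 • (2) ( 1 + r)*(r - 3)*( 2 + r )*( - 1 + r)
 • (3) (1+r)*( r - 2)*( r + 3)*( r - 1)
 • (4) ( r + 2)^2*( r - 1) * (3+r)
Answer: 1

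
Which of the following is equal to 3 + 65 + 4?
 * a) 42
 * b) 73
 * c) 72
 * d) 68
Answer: c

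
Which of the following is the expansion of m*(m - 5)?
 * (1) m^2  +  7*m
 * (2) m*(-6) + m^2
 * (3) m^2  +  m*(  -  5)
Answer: 3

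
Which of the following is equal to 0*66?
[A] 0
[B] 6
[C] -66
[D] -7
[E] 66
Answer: A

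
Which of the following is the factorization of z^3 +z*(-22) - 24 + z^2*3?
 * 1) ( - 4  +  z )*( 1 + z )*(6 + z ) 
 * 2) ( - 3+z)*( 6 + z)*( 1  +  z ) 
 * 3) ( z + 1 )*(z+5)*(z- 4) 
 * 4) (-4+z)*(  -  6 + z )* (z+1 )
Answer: 1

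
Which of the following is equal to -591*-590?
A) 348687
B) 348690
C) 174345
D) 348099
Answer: B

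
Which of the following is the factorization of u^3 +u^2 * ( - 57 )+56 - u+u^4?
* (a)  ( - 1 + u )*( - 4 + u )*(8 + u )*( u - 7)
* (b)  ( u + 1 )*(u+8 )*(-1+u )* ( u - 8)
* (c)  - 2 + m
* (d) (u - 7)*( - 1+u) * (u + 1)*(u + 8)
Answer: d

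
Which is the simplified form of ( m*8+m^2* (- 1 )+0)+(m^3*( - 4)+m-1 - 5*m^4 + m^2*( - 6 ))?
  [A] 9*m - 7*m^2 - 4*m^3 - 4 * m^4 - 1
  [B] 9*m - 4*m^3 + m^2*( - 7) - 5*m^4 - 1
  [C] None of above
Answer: B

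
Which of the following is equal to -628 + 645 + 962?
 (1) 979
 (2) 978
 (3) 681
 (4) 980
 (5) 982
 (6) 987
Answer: 1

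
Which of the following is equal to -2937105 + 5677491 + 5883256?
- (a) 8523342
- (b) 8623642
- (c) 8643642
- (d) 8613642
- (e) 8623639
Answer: b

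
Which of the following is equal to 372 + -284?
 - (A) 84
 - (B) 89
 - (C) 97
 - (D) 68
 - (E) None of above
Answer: E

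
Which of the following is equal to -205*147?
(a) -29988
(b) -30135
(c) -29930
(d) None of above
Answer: b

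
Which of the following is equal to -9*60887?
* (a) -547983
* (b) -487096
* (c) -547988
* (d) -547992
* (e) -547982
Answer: a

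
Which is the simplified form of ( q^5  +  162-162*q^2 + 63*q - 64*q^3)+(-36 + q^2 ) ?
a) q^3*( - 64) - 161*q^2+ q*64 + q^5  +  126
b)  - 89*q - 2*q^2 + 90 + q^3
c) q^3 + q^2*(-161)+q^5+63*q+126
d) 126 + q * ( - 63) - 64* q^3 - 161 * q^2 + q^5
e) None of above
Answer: e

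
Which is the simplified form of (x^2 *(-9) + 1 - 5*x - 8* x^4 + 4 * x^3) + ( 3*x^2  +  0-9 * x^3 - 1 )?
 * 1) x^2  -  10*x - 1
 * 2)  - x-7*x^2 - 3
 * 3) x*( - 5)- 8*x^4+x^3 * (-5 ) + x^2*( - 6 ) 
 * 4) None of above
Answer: 3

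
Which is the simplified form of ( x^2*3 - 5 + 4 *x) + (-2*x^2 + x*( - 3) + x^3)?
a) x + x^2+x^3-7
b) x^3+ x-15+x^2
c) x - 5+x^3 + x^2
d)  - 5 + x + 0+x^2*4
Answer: c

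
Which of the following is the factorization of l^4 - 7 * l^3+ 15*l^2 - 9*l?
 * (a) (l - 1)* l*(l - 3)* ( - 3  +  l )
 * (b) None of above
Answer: a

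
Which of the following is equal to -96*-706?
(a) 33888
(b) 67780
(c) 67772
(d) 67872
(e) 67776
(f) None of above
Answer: e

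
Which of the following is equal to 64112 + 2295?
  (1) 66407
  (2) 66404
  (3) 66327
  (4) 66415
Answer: 1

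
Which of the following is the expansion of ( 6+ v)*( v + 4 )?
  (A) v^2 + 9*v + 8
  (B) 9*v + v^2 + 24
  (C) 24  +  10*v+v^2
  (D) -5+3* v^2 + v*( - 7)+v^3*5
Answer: C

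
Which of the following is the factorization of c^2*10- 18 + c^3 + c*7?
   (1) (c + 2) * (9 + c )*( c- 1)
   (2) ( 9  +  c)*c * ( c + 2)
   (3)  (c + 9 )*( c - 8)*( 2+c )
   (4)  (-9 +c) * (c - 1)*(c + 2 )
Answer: 1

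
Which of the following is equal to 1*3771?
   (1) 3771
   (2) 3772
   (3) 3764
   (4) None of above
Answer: 1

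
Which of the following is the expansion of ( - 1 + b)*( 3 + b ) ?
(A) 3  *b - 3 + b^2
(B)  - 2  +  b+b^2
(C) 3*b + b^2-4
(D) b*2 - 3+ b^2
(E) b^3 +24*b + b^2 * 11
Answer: D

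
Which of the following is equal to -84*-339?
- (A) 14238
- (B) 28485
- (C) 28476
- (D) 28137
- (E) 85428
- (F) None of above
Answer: C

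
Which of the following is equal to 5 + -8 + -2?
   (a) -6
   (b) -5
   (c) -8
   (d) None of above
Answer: b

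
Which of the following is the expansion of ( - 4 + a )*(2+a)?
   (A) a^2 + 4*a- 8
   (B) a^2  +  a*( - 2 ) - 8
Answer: B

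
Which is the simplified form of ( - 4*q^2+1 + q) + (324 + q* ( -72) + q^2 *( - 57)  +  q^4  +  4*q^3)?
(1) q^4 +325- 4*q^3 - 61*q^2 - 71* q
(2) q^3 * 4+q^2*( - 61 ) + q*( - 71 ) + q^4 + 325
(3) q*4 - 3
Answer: 2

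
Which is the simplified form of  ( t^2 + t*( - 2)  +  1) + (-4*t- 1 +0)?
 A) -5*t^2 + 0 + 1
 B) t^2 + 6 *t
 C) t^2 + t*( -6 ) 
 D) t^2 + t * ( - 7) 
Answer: C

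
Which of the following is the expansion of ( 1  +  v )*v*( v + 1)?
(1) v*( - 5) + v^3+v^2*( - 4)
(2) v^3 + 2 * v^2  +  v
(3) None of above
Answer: 2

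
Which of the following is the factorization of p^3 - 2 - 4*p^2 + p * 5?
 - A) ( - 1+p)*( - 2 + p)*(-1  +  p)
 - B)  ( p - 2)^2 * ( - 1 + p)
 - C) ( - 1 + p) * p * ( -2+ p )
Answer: A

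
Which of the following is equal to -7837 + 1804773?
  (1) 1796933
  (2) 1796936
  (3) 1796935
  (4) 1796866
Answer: 2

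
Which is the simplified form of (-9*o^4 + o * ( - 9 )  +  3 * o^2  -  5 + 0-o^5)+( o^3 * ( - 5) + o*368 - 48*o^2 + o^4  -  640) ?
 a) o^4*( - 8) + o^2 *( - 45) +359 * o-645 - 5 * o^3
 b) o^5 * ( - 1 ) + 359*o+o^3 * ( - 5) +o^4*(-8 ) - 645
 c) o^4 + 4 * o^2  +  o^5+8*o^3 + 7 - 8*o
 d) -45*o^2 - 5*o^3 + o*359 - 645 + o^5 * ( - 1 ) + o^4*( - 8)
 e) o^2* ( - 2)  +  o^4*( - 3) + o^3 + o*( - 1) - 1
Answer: d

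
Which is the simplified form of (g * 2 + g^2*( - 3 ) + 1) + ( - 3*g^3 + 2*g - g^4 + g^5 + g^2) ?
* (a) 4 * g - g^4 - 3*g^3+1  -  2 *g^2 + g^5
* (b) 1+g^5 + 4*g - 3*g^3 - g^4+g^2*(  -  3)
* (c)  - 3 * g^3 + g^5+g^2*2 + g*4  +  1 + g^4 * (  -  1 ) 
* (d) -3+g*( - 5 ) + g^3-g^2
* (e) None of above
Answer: a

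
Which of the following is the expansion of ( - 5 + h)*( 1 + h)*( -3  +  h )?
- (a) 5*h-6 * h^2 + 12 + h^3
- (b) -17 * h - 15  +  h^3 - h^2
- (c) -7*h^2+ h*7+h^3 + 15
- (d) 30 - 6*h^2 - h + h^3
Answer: c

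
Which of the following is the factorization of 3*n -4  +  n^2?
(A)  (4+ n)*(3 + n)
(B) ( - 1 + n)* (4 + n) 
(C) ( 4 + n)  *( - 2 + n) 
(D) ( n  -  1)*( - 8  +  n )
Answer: B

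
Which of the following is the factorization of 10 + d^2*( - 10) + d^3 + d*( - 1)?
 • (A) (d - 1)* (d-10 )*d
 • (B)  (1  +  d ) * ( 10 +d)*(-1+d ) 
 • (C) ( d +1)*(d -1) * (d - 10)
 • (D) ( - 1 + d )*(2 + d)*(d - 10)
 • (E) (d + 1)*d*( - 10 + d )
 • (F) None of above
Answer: C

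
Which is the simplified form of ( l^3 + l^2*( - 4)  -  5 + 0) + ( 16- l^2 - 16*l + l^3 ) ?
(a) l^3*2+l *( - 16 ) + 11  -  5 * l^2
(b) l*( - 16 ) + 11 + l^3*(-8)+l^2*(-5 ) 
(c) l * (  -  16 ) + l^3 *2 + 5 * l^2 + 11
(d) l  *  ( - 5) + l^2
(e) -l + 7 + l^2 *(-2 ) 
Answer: a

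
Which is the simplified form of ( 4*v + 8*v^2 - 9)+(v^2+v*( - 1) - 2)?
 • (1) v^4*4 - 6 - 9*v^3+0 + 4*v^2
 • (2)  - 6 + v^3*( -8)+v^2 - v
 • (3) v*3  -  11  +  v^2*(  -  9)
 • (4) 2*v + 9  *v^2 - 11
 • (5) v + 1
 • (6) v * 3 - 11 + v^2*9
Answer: 6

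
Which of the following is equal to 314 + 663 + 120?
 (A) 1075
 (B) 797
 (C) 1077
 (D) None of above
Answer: D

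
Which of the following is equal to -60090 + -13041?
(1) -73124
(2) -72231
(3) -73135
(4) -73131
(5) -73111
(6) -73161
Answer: 4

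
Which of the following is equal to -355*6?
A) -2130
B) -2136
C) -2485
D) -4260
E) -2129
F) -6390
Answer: A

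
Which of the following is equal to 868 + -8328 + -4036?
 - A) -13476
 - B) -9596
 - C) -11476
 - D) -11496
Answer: D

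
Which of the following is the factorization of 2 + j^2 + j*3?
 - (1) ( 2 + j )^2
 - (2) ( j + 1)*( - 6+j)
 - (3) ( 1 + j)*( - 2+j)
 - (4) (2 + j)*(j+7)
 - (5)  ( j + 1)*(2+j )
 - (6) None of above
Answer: 5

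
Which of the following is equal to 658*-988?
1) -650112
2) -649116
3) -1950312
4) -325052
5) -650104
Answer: 5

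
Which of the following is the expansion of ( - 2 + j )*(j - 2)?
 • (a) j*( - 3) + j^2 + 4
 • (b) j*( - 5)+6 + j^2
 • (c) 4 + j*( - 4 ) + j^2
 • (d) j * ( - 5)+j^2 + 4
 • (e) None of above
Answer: c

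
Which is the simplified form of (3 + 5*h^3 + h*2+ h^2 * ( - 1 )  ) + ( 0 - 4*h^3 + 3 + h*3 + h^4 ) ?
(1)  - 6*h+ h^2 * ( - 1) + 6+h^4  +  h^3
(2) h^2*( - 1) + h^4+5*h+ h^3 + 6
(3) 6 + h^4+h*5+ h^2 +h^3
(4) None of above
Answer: 2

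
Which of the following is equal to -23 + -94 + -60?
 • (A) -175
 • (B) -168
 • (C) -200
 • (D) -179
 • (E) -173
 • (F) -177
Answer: F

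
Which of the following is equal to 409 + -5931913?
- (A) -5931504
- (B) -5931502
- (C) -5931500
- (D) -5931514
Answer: A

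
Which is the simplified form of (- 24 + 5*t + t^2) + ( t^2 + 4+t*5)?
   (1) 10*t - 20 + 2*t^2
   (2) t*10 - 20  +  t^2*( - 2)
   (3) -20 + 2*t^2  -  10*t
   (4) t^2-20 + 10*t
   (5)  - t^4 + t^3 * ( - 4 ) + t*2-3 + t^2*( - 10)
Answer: 1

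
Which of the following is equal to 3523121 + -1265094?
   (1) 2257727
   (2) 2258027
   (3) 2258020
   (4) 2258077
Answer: 2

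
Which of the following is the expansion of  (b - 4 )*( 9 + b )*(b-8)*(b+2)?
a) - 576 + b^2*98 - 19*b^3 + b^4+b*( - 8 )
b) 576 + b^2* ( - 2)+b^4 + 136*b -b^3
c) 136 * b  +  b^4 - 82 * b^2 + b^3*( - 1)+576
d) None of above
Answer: c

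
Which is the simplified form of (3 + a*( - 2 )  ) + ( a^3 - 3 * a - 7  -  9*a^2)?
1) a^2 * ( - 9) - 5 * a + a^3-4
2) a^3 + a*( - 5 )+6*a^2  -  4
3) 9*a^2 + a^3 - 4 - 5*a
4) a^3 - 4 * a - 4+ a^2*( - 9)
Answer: 1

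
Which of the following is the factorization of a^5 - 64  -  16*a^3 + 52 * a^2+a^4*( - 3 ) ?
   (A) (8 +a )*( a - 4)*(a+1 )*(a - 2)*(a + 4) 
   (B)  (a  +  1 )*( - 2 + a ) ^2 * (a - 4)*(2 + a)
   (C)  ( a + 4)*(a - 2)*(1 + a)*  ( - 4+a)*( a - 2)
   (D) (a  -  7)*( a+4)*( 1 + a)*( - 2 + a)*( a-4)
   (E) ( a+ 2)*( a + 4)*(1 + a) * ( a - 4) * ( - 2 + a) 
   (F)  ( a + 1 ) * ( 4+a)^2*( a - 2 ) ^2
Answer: C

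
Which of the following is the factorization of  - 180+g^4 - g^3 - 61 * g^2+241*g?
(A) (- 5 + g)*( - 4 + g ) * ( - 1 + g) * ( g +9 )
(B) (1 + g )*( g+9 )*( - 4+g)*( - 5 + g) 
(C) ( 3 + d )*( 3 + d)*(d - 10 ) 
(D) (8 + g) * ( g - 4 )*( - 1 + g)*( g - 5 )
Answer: A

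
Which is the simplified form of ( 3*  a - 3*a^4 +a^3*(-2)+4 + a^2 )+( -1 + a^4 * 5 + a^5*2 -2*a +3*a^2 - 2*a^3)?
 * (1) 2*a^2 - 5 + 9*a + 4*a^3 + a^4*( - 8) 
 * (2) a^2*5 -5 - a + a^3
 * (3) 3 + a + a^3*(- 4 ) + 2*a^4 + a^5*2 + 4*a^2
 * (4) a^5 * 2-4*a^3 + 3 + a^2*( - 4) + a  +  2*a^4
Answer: 3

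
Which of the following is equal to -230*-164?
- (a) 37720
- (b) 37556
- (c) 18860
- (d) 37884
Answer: a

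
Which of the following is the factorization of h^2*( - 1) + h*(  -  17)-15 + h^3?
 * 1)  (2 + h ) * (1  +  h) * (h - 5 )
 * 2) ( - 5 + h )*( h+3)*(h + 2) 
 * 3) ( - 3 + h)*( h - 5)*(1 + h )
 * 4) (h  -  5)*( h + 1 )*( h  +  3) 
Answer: 4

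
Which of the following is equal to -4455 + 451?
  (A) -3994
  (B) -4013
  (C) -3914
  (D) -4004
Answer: D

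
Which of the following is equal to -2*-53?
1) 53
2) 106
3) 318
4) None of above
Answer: 2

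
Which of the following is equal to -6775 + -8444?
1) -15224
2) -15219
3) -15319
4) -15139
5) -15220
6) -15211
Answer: 2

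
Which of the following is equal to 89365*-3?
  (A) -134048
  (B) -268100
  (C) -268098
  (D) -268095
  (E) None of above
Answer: D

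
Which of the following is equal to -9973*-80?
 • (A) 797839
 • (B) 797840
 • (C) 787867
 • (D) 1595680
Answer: B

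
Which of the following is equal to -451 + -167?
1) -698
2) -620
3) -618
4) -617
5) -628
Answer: 3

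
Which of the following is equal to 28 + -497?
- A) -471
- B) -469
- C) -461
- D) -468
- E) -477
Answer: B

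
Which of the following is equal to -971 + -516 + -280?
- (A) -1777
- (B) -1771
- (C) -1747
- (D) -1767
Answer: D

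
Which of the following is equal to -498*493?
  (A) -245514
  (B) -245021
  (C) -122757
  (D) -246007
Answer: A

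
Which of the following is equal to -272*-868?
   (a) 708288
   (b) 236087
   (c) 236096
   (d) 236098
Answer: c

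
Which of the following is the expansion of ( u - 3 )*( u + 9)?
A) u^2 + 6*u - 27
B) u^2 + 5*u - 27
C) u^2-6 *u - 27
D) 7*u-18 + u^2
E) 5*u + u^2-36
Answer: A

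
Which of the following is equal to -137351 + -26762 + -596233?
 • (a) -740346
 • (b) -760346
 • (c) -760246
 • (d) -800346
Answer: b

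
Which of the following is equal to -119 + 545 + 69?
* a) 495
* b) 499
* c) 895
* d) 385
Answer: a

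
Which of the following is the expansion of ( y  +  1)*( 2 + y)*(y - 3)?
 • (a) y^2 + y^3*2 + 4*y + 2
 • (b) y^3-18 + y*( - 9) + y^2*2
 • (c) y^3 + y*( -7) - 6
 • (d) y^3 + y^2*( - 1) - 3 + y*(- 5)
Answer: c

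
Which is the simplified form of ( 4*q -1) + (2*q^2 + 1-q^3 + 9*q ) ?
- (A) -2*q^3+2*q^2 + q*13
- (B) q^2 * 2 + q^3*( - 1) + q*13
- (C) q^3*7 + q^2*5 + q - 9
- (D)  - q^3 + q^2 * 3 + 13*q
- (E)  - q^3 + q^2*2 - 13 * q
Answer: B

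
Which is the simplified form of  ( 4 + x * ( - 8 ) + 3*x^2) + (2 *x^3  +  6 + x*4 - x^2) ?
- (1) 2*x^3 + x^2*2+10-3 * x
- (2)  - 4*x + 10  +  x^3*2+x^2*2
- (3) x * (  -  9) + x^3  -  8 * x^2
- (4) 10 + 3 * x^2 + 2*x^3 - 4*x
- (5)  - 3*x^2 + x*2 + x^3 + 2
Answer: 2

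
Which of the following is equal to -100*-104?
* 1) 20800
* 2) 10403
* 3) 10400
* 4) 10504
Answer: 3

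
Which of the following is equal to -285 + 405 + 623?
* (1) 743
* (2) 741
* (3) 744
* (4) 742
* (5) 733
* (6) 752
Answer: 1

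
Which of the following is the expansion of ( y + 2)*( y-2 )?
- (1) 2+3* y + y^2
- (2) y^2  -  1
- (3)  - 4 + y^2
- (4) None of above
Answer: 3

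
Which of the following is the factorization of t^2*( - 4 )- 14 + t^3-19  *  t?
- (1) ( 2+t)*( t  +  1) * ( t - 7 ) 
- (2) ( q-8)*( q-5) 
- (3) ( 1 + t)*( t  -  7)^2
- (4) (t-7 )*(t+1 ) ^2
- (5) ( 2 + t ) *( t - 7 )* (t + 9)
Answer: 1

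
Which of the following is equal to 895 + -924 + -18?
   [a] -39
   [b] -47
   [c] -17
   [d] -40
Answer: b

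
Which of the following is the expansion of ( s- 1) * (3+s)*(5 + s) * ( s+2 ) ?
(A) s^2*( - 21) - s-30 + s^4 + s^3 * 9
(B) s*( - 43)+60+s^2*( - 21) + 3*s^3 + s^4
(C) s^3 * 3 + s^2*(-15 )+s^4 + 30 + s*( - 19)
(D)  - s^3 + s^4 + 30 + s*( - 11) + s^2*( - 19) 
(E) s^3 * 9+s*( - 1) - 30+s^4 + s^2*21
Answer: E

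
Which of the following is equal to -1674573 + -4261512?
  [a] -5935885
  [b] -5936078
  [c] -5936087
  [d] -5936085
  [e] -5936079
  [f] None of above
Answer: d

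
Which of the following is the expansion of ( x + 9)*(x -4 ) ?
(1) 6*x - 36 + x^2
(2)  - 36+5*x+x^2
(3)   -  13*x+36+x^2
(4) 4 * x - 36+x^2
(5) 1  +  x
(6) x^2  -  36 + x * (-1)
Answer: 2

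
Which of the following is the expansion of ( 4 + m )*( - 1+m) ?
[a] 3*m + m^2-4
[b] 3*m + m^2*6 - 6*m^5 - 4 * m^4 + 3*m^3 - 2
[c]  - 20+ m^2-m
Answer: a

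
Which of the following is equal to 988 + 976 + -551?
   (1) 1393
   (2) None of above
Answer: 2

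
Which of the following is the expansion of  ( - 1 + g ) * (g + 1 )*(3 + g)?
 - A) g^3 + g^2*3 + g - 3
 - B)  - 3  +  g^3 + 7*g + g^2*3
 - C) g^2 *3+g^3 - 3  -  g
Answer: C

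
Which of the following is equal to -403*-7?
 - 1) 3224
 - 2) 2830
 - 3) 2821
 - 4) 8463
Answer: 3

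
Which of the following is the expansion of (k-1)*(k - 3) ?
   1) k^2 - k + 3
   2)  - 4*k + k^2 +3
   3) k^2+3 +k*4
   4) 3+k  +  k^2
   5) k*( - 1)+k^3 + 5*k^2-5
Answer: 2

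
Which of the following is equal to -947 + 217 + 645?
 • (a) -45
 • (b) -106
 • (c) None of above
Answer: c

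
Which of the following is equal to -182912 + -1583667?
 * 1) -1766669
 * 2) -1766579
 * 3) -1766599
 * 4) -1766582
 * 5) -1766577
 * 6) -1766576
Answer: 2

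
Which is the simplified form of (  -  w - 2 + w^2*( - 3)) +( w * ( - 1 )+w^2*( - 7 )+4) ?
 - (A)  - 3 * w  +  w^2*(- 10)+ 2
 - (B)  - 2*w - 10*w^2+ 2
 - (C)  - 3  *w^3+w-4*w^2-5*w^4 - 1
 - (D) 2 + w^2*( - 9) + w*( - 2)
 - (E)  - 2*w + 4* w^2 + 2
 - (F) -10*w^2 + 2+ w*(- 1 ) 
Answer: B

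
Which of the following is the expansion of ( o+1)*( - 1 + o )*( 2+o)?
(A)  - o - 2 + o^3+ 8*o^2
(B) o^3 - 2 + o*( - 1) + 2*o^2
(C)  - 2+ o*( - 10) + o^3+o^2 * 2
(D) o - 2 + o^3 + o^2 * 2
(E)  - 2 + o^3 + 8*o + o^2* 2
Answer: B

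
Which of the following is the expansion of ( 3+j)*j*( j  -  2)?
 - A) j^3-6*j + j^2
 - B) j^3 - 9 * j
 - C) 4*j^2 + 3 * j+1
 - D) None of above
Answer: A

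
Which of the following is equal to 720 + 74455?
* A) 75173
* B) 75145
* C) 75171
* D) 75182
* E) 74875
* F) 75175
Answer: F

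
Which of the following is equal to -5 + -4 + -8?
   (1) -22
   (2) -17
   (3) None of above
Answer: 2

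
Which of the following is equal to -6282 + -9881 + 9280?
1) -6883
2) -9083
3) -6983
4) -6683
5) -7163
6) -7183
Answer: 1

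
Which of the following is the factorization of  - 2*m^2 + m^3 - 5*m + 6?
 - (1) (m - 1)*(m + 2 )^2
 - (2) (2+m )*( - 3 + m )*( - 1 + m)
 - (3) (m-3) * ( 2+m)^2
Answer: 2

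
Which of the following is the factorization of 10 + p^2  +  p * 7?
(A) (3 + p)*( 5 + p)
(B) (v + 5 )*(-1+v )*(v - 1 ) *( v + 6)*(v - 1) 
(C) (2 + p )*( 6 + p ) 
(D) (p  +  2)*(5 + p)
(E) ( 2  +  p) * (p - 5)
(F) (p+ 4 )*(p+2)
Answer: D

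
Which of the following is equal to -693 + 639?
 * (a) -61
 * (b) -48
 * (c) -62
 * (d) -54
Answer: d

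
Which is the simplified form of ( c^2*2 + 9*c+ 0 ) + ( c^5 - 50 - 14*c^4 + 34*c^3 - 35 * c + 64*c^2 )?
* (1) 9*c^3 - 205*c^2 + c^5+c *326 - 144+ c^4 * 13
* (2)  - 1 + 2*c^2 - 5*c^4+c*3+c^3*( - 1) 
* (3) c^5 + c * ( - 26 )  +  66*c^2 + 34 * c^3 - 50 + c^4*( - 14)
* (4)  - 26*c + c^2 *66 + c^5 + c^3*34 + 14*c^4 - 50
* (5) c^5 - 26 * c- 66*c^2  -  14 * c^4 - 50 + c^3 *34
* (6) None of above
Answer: 3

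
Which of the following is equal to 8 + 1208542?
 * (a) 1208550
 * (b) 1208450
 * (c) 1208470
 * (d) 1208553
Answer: a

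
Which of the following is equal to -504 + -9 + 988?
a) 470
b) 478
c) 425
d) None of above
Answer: d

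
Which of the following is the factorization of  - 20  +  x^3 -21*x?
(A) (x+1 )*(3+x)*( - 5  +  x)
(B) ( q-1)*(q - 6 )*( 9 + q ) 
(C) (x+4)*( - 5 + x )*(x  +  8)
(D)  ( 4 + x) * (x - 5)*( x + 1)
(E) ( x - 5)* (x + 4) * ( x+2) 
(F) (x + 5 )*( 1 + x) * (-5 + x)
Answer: D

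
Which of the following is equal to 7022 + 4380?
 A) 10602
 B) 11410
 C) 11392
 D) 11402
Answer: D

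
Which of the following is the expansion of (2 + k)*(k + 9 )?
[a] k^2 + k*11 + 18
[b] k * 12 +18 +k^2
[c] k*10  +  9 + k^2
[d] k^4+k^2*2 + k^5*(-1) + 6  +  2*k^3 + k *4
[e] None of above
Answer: a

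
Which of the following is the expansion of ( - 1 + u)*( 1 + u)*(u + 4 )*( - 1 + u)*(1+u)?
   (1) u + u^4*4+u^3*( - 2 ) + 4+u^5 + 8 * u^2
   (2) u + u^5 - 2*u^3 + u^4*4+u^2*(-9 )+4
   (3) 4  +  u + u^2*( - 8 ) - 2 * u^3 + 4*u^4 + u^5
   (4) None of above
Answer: 3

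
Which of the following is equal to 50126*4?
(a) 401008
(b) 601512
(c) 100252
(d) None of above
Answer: d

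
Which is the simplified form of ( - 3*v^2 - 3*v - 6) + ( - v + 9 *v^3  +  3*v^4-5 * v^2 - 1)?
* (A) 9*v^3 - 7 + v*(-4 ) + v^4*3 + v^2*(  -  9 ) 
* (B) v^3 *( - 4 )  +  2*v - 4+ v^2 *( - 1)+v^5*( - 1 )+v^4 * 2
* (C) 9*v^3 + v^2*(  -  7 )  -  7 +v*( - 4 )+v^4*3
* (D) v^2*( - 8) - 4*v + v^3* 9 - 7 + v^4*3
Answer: D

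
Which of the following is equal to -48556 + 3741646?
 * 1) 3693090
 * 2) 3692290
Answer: 1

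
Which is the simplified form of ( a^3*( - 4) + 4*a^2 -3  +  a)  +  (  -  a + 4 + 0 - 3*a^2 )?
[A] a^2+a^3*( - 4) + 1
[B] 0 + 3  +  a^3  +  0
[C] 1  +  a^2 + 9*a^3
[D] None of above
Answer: A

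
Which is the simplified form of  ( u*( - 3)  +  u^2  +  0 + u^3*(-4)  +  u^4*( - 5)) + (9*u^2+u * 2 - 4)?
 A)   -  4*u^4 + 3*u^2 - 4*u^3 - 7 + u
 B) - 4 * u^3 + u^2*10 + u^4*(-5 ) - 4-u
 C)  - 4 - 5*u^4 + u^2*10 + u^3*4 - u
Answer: B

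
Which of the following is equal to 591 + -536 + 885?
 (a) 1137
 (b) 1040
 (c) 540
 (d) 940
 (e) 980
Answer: d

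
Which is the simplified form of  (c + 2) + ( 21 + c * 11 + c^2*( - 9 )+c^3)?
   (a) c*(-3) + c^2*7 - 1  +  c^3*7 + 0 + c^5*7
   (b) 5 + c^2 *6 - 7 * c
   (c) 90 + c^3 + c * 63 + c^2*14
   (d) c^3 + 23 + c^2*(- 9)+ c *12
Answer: d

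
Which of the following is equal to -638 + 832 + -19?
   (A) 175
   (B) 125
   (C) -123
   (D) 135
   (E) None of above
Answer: A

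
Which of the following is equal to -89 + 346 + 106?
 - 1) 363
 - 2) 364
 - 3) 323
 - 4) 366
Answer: 1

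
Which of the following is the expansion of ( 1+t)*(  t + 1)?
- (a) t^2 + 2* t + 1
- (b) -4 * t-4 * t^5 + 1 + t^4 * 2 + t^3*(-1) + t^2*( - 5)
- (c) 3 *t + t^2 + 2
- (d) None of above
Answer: a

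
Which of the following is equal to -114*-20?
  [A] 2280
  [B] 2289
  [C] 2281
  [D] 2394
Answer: A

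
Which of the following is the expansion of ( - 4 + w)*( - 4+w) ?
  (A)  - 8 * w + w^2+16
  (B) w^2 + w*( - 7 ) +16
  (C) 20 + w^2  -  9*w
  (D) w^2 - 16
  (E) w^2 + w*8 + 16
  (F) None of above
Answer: A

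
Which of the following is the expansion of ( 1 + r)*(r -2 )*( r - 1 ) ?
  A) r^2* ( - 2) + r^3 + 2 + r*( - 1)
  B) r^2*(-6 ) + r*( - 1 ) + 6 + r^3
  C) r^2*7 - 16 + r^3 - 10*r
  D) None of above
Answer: A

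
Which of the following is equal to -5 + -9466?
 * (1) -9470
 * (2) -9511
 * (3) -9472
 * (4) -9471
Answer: 4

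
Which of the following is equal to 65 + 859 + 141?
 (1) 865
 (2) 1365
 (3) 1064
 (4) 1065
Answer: 4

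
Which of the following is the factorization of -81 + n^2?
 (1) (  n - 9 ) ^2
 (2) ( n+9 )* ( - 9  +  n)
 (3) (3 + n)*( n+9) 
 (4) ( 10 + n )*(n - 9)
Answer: 2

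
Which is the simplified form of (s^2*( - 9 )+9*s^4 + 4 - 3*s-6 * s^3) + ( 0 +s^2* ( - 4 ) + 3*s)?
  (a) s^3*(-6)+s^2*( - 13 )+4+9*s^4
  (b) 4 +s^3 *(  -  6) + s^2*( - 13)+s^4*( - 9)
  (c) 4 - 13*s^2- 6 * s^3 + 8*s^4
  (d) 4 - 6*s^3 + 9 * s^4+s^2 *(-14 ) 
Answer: a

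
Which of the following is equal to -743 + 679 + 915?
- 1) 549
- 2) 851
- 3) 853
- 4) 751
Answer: 2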